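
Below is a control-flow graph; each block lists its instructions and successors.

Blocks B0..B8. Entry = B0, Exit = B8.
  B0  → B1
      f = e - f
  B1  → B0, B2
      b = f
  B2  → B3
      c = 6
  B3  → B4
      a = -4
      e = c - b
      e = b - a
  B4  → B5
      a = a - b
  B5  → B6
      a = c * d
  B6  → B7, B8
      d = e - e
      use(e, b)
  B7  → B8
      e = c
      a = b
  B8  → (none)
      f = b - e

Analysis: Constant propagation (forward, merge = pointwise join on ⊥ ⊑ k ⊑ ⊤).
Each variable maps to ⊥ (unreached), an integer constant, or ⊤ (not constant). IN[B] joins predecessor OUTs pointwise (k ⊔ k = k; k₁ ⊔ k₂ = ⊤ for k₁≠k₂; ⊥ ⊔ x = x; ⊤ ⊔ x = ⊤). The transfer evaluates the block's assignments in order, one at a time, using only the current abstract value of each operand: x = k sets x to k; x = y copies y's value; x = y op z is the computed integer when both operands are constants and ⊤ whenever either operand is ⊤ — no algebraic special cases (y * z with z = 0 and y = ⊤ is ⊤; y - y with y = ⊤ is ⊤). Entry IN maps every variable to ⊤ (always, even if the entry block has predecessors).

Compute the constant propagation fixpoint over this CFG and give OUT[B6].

Answer: {a: ⊤, b: ⊤, c: 6, d: ⊤, e: ⊤, f: ⊤}

Working:
Fixpoint table:
  B0: | IN=(all ⊤) | OUT=(all ⊤)
  B1: | IN=(all ⊤) | OUT=(all ⊤)
  B2: | IN=(all ⊤) | OUT={c:6; rest ⊤}
  B3: | IN={c:6; rest ⊤} | OUT={a:-4, c:6; rest ⊤}
  B4: | IN={a:-4, c:6; rest ⊤} | OUT={c:6; rest ⊤}
  B5: | IN={c:6; rest ⊤} | OUT={c:6; rest ⊤}
  B6: | IN={c:6; rest ⊤} | OUT={c:6; rest ⊤}
  B7: | IN={c:6; rest ⊤} | OUT={c:6, e:6; rest ⊤}
  B8: | IN={c:6; rest ⊤} | OUT={c:6; rest ⊤}

Merge at B6: IN[B6] = OUT[B5] = {a: ⊤, b: ⊤, c: 6, d: ⊤, e: ⊤, f: ⊤}
Applying B6's transfer function to that IN value gives OUT[B6] (row B6 above).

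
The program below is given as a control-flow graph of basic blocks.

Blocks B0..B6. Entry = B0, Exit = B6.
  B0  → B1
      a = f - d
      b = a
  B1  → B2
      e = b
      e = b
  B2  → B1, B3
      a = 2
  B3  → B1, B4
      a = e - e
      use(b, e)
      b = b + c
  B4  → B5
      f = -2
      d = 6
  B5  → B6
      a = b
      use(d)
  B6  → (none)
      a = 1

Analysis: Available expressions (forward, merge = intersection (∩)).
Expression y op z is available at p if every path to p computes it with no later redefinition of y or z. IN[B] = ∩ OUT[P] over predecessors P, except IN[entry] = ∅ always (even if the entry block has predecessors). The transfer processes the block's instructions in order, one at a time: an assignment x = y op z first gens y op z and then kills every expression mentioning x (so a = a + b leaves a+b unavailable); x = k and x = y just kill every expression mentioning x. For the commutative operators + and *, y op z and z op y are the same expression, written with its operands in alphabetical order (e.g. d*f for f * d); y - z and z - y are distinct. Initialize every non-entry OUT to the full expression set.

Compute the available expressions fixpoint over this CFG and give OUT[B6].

Answer: {e-e}

Derivation:
Per-block solution:
  B0:   IN={}   OUT={f-d}
  B1:   IN={f-d}   OUT={f-d}
  B2:   IN={f-d}   OUT={f-d}
  B3:   IN={f-d}   OUT={e-e, f-d}
  B4:   IN={e-e, f-d}   OUT={e-e}
  B5:   IN={e-e}   OUT={e-e}
  B6:   IN={e-e}   OUT={e-e}

Merge at B6: IN[B6] = OUT[B5] = {e-e}
Applying B6's transfer function to that IN value gives OUT[B6] (row B6 above).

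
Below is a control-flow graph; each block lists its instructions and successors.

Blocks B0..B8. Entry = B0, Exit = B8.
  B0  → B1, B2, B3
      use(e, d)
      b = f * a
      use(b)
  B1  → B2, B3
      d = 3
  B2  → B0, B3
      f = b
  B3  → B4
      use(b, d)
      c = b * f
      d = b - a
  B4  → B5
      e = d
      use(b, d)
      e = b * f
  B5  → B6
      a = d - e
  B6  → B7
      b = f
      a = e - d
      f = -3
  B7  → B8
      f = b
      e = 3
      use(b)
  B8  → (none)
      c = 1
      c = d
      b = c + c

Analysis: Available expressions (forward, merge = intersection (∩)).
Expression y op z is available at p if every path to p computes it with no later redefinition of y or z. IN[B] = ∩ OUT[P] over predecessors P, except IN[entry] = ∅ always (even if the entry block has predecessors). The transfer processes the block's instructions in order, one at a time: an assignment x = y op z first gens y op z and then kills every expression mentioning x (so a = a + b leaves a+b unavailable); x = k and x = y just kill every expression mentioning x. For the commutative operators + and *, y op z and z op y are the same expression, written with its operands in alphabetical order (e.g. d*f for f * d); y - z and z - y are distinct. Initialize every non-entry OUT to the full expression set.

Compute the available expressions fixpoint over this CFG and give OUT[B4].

Answer: {b*f, b-a}

Derivation:
Converged values:
  B0:   IN={}   OUT={a*f}
  B1:   IN={a*f}   OUT={a*f}
  B2:   IN={a*f}   OUT={}
  B3:   IN={}   OUT={b*f, b-a}
  B4:   IN={b*f, b-a}   OUT={b*f, b-a}
  B5:   IN={b*f, b-a}   OUT={b*f, d-e}
  B6:   IN={b*f, d-e}   OUT={d-e, e-d}
  B7:   IN={d-e, e-d}   OUT={}
  B8:   IN={}   OUT={c+c}

Merge at B4: IN[B4] = OUT[B3] = {b*f, b-a}
Applying B4's transfer function to that IN value gives OUT[B4] (row B4 above).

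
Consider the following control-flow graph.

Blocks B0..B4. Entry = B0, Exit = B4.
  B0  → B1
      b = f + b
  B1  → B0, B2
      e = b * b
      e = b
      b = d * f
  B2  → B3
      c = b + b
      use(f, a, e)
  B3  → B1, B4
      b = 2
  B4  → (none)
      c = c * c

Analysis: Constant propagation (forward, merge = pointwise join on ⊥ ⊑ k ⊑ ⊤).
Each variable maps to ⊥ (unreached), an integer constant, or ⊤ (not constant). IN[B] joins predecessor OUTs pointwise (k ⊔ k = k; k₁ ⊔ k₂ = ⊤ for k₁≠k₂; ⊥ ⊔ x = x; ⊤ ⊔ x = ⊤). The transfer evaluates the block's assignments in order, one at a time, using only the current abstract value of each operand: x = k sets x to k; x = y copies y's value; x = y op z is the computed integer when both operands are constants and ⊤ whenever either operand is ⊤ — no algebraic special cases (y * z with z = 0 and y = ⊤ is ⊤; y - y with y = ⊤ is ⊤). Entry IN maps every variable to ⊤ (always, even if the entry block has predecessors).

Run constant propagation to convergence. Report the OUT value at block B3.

Answer: {a: ⊤, b: 2, c: ⊤, d: ⊤, e: ⊤, f: ⊤}

Working:
Per-block solution:
  B0:   IN=(all ⊤)   OUT=(all ⊤)
  B1:   IN=(all ⊤)   OUT=(all ⊤)
  B2:   IN=(all ⊤)   OUT=(all ⊤)
  B3:   IN=(all ⊤)   OUT={b:2; rest ⊤}
  B4:   IN={b:2; rest ⊤}   OUT={b:2; rest ⊤}

Merge at B3: IN[B3] = OUT[B2] = {a: ⊤, b: ⊤, c: ⊤, d: ⊤, e: ⊤, f: ⊤}
Applying B3's transfer function to that IN value gives OUT[B3] (row B3 above).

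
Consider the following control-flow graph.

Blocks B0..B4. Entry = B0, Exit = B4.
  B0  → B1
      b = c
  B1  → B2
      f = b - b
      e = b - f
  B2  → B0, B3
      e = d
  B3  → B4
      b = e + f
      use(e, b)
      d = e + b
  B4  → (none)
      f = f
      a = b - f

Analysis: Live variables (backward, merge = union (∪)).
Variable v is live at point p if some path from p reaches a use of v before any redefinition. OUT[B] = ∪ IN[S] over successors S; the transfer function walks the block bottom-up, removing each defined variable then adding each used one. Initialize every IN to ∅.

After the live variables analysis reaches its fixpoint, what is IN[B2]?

Answer: {c, d, f}

Derivation:
Converged values:
  B0:  IN={c, d}  OUT={b, c, d}
  B1:  IN={b, c, d}  OUT={c, d, f}
  B2:  IN={c, d, f}  OUT={c, d, e, f}
  B3:  IN={e, f}  OUT={b, f}
  B4:  IN={b, f}  OUT={}

Merge at B2: OUT[B2] = IN[B0] ⊔ IN[B3] = {c, d, e, f}
Applying B2's transfer function to that OUT value gives IN[B2] (row B2 above).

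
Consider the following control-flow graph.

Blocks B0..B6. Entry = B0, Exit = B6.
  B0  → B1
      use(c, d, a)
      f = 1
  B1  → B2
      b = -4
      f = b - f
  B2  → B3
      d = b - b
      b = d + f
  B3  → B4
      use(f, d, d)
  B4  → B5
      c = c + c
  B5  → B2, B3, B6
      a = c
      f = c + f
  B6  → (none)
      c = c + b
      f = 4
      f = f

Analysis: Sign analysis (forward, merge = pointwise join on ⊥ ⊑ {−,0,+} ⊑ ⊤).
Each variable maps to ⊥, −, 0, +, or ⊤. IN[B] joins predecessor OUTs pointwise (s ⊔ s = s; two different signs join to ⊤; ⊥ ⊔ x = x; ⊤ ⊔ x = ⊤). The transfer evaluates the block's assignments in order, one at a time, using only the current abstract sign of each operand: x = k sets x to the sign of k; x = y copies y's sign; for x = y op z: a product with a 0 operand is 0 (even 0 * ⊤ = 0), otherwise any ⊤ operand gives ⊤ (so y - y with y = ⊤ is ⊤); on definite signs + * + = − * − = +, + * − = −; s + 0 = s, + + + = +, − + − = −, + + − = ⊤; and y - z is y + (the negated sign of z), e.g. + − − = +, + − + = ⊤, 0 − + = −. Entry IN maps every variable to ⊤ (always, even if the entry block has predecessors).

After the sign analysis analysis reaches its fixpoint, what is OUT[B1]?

Converged values:
  B0:  IN=(all ⊤)  OUT={f:+; rest ⊤}
  B1:  IN={f:+; rest ⊤}  OUT={b:-, f:-; rest ⊤}
  B2:  IN=(all ⊤)  OUT=(all ⊤)
  B3:  IN=(all ⊤)  OUT=(all ⊤)
  B4:  IN=(all ⊤)  OUT=(all ⊤)
  B5:  IN=(all ⊤)  OUT=(all ⊤)
  B6:  IN=(all ⊤)  OUT={f:+; rest ⊤}

Merge at B1: IN[B1] = OUT[B0] = {a: ⊤, b: ⊤, c: ⊤, d: ⊤, e: ⊤, f: +}
Applying B1's transfer function to that IN value gives OUT[B1] (row B1 above).

Answer: {a: ⊤, b: -, c: ⊤, d: ⊤, e: ⊤, f: -}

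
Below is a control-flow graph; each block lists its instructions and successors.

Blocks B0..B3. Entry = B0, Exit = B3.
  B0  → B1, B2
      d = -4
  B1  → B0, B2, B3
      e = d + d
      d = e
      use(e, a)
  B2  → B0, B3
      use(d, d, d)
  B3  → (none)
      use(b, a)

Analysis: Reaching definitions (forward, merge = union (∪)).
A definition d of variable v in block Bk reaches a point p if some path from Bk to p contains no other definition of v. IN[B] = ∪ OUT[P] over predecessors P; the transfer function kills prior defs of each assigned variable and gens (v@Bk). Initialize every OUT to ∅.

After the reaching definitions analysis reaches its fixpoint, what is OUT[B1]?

Answer: {d@B1, e@B1}

Derivation:
Per-block solution:
  B0:   IN={d@B0, d@B1, e@B1}   OUT={d@B0, e@B1}
  B1:   IN={d@B0, e@B1}   OUT={d@B1, e@B1}
  B2:   IN={d@B0, d@B1, e@B1}   OUT={d@B0, d@B1, e@B1}
  B3:   IN={d@B0, d@B1, e@B1}   OUT={d@B0, d@B1, e@B1}

Merge at B1: IN[B1] = OUT[B0] = {d@B0, e@B1}
Applying B1's transfer function to that IN value gives OUT[B1] (row B1 above).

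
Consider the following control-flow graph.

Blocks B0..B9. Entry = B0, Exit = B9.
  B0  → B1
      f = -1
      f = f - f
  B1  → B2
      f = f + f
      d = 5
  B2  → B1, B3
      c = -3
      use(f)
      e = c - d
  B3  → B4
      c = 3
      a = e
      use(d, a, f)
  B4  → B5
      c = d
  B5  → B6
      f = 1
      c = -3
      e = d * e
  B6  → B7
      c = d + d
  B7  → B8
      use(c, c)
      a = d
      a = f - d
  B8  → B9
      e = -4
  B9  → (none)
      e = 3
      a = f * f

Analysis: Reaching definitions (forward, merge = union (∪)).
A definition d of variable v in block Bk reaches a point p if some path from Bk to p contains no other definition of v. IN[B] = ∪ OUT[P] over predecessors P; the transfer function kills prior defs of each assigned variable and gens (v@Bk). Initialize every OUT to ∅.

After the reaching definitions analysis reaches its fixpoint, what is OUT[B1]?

Per-block solution:
  B0:   IN={}   OUT={f@B0}
  B1:   IN={c@B2, d@B1, e@B2, f@B0, f@B1}   OUT={c@B2, d@B1, e@B2, f@B1}
  B2:   IN={c@B2, d@B1, e@B2, f@B1}   OUT={c@B2, d@B1, e@B2, f@B1}
  B3:   IN={c@B2, d@B1, e@B2, f@B1}   OUT={a@B3, c@B3, d@B1, e@B2, f@B1}
  B4:   IN={a@B3, c@B3, d@B1, e@B2, f@B1}   OUT={a@B3, c@B4, d@B1, e@B2, f@B1}
  B5:   IN={a@B3, c@B4, d@B1, e@B2, f@B1}   OUT={a@B3, c@B5, d@B1, e@B5, f@B5}
  B6:   IN={a@B3, c@B5, d@B1, e@B5, f@B5}   OUT={a@B3, c@B6, d@B1, e@B5, f@B5}
  B7:   IN={a@B3, c@B6, d@B1, e@B5, f@B5}   OUT={a@B7, c@B6, d@B1, e@B5, f@B5}
  B8:   IN={a@B7, c@B6, d@B1, e@B5, f@B5}   OUT={a@B7, c@B6, d@B1, e@B8, f@B5}
  B9:   IN={a@B7, c@B6, d@B1, e@B8, f@B5}   OUT={a@B9, c@B6, d@B1, e@B9, f@B5}

Merge at B1: IN[B1] = OUT[B0] ⊔ OUT[B2] = {c@B2, d@B1, e@B2, f@B0, f@B1}
Applying B1's transfer function to that IN value gives OUT[B1] (row B1 above).

Answer: {c@B2, d@B1, e@B2, f@B1}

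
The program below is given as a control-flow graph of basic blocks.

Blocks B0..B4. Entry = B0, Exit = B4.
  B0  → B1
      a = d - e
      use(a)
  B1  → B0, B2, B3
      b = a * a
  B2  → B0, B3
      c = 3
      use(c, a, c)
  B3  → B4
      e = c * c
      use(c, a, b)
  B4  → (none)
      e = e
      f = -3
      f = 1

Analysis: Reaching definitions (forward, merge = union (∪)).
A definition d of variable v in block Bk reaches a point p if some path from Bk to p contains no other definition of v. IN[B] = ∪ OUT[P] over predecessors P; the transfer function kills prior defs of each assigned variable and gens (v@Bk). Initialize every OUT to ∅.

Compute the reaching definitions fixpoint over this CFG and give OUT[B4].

Answer: {a@B0, b@B1, c@B2, e@B4, f@B4}

Working:
Per-block solution:
  B0: | IN={a@B0, b@B1, c@B2} | OUT={a@B0, b@B1, c@B2}
  B1: | IN={a@B0, b@B1, c@B2} | OUT={a@B0, b@B1, c@B2}
  B2: | IN={a@B0, b@B1, c@B2} | OUT={a@B0, b@B1, c@B2}
  B3: | IN={a@B0, b@B1, c@B2} | OUT={a@B0, b@B1, c@B2, e@B3}
  B4: | IN={a@B0, b@B1, c@B2, e@B3} | OUT={a@B0, b@B1, c@B2, e@B4, f@B4}

Merge at B4: IN[B4] = OUT[B3] = {a@B0, b@B1, c@B2, e@B3}
Applying B4's transfer function to that IN value gives OUT[B4] (row B4 above).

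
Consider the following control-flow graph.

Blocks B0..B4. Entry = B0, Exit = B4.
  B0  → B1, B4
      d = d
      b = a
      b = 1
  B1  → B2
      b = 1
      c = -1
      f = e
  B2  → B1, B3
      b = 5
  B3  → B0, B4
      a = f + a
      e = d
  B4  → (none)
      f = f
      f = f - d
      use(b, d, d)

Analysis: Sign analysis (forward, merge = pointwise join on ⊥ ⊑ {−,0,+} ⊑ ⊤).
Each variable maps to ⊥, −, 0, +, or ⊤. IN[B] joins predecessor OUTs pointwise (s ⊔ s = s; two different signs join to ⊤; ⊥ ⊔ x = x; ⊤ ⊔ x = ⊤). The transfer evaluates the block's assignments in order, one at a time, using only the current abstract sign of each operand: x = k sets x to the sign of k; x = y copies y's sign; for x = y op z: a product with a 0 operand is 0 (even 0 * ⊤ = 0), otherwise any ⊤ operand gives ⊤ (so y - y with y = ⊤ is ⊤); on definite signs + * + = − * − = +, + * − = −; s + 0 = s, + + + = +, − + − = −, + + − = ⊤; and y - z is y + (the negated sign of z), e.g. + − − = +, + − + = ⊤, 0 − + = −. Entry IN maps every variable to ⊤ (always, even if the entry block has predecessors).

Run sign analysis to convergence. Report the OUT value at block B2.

Fixpoint table:
  B0:   IN=(all ⊤)   OUT={b:+; rest ⊤}
  B1:   IN={b:+; rest ⊤}   OUT={b:+, c:-; rest ⊤}
  B2:   IN={b:+, c:-; rest ⊤}   OUT={b:+, c:-; rest ⊤}
  B3:   IN={b:+, c:-; rest ⊤}   OUT={b:+, c:-; rest ⊤}
  B4:   IN={b:+; rest ⊤}   OUT={b:+; rest ⊤}

Merge at B2: IN[B2] = OUT[B1] = {a: ⊤, b: +, c: -, d: ⊤, e: ⊤, f: ⊤}
Applying B2's transfer function to that IN value gives OUT[B2] (row B2 above).

Answer: {a: ⊤, b: +, c: -, d: ⊤, e: ⊤, f: ⊤}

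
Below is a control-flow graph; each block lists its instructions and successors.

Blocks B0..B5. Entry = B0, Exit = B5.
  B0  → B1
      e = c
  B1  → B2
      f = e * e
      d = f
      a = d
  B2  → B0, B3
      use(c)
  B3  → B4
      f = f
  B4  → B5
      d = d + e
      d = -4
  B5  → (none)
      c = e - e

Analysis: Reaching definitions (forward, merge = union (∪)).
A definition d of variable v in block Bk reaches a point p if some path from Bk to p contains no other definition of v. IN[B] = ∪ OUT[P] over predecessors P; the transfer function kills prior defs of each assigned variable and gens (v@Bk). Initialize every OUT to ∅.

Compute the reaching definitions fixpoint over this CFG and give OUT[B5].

Converged values:
  B0:   IN={a@B1, d@B1, e@B0, f@B1}   OUT={a@B1, d@B1, e@B0, f@B1}
  B1:   IN={a@B1, d@B1, e@B0, f@B1}   OUT={a@B1, d@B1, e@B0, f@B1}
  B2:   IN={a@B1, d@B1, e@B0, f@B1}   OUT={a@B1, d@B1, e@B0, f@B1}
  B3:   IN={a@B1, d@B1, e@B0, f@B1}   OUT={a@B1, d@B1, e@B0, f@B3}
  B4:   IN={a@B1, d@B1, e@B0, f@B3}   OUT={a@B1, d@B4, e@B0, f@B3}
  B5:   IN={a@B1, d@B4, e@B0, f@B3}   OUT={a@B1, c@B5, d@B4, e@B0, f@B3}

Merge at B5: IN[B5] = OUT[B4] = {a@B1, d@B4, e@B0, f@B3}
Applying B5's transfer function to that IN value gives OUT[B5] (row B5 above).

Answer: {a@B1, c@B5, d@B4, e@B0, f@B3}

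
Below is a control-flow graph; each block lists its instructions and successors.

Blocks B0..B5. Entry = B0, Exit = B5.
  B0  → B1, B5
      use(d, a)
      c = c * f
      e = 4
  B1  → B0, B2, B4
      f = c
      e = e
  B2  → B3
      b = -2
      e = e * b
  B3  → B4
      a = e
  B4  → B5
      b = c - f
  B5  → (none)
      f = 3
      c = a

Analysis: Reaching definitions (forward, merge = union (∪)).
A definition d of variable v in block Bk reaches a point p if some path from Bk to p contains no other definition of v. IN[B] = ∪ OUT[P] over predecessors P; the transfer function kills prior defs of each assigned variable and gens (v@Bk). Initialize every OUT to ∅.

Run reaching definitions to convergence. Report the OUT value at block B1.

Answer: {c@B0, e@B1, f@B1}

Working:
Per-block solution:
  B0: | IN={c@B0, e@B1, f@B1} | OUT={c@B0, e@B0, f@B1}
  B1: | IN={c@B0, e@B0, f@B1} | OUT={c@B0, e@B1, f@B1}
  B2: | IN={c@B0, e@B1, f@B1} | OUT={b@B2, c@B0, e@B2, f@B1}
  B3: | IN={b@B2, c@B0, e@B2, f@B1} | OUT={a@B3, b@B2, c@B0, e@B2, f@B1}
  B4: | IN={a@B3, b@B2, c@B0, e@B1, e@B2, f@B1} | OUT={a@B3, b@B4, c@B0, e@B1, e@B2, f@B1}
  B5: | IN={a@B3, b@B4, c@B0, e@B0, e@B1, e@B2, f@B1} | OUT={a@B3, b@B4, c@B5, e@B0, e@B1, e@B2, f@B5}

Merge at B1: IN[B1] = OUT[B0] = {c@B0, e@B0, f@B1}
Applying B1's transfer function to that IN value gives OUT[B1] (row B1 above).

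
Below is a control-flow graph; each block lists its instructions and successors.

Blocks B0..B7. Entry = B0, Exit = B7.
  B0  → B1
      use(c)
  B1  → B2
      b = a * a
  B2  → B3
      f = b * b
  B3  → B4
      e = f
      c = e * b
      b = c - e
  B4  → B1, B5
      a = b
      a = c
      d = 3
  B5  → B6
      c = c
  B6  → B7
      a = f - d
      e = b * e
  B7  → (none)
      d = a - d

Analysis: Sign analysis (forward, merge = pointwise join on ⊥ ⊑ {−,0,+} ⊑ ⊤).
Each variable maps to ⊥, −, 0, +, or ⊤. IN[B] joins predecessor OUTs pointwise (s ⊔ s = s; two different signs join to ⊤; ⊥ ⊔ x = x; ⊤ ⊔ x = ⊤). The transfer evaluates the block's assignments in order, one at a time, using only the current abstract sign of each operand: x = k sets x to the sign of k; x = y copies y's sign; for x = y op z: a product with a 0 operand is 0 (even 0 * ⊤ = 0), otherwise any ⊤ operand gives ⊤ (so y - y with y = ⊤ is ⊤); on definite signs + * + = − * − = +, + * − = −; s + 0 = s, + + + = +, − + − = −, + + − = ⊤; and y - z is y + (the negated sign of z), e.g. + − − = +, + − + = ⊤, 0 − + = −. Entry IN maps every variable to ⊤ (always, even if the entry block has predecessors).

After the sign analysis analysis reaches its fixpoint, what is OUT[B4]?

Converged values:
  B0: | IN=(all ⊤) | OUT=(all ⊤)
  B1: | IN=(all ⊤) | OUT=(all ⊤)
  B2: | IN=(all ⊤) | OUT=(all ⊤)
  B3: | IN=(all ⊤) | OUT=(all ⊤)
  B4: | IN=(all ⊤) | OUT={d:+; rest ⊤}
  B5: | IN={d:+; rest ⊤} | OUT={d:+; rest ⊤}
  B6: | IN={d:+; rest ⊤} | OUT={d:+; rest ⊤}
  B7: | IN={d:+; rest ⊤} | OUT=(all ⊤)

Merge at B4: IN[B4] = OUT[B3] = {a: ⊤, b: ⊤, c: ⊤, d: ⊤, e: ⊤, f: ⊤}
Applying B4's transfer function to that IN value gives OUT[B4] (row B4 above).

Answer: {a: ⊤, b: ⊤, c: ⊤, d: +, e: ⊤, f: ⊤}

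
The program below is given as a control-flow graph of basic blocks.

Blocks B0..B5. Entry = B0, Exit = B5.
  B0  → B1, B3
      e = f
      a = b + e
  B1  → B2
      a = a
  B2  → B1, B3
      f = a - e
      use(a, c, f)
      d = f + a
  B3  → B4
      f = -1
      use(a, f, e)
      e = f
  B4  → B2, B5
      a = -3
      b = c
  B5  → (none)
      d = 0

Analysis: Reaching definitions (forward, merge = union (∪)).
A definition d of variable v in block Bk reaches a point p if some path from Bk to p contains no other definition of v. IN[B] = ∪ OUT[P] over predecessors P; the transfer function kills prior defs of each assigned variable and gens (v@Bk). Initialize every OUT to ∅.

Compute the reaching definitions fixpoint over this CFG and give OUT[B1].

Per-block solution:
  B0:  IN={}  OUT={a@B0, e@B0}
  B1:  IN={a@B0, a@B1, a@B4, b@B4, d@B2, e@B0, e@B3, f@B2}  OUT={a@B1, b@B4, d@B2, e@B0, e@B3, f@B2}
  B2:  IN={a@B1, a@B4, b@B4, d@B2, e@B0, e@B3, f@B2, f@B3}  OUT={a@B1, a@B4, b@B4, d@B2, e@B0, e@B3, f@B2}
  B3:  IN={a@B0, a@B1, a@B4, b@B4, d@B2, e@B0, e@B3, f@B2}  OUT={a@B0, a@B1, a@B4, b@B4, d@B2, e@B3, f@B3}
  B4:  IN={a@B0, a@B1, a@B4, b@B4, d@B2, e@B3, f@B3}  OUT={a@B4, b@B4, d@B2, e@B3, f@B3}
  B5:  IN={a@B4, b@B4, d@B2, e@B3, f@B3}  OUT={a@B4, b@B4, d@B5, e@B3, f@B3}

Merge at B1: IN[B1] = OUT[B0] ⊔ OUT[B2] = {a@B0, a@B1, a@B4, b@B4, d@B2, e@B0, e@B3, f@B2}
Applying B1's transfer function to that IN value gives OUT[B1] (row B1 above).

Answer: {a@B1, b@B4, d@B2, e@B0, e@B3, f@B2}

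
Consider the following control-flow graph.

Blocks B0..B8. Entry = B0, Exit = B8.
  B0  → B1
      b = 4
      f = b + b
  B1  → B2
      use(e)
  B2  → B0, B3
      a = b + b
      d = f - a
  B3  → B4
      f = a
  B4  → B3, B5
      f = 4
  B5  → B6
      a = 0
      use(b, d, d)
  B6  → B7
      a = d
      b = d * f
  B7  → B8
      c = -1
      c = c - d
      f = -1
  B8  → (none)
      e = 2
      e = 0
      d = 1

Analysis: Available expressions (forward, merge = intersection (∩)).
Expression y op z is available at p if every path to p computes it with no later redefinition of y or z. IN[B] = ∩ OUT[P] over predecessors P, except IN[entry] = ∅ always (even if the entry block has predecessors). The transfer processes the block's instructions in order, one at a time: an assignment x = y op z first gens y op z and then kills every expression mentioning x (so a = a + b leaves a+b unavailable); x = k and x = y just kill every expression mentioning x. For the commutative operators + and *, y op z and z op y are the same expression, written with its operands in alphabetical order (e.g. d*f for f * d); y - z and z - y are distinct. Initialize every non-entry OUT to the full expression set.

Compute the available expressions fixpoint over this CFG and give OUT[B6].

Fixpoint table:
  B0: | IN={} | OUT={b+b}
  B1: | IN={b+b} | OUT={b+b}
  B2: | IN={b+b} | OUT={b+b, f-a}
  B3: | IN={b+b} | OUT={b+b}
  B4: | IN={b+b} | OUT={b+b}
  B5: | IN={b+b} | OUT={b+b}
  B6: | IN={b+b} | OUT={d*f}
  B7: | IN={d*f} | OUT={}
  B8: | IN={} | OUT={}

Merge at B6: IN[B6] = OUT[B5] = {b+b}
Applying B6's transfer function to that IN value gives OUT[B6] (row B6 above).

Answer: {d*f}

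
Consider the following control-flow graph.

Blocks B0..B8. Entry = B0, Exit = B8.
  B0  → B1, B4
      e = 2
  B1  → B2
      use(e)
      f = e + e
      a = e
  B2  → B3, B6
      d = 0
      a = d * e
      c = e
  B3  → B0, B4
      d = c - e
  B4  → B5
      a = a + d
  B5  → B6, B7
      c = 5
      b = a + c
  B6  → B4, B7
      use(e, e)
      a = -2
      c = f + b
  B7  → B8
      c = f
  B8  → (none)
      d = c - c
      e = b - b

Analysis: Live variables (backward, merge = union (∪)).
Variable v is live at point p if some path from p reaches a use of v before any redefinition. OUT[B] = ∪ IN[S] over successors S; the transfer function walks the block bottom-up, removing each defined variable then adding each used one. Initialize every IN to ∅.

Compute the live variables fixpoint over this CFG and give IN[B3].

Converged values:
  B0:   IN={a, b, d, f}   OUT={a, b, d, e, f}
  B1:   IN={b, e}   OUT={b, e, f}
  B2:   IN={b, e, f}   OUT={a, b, c, d, e, f}
  B3:   IN={a, b, c, e, f}   OUT={a, b, d, e, f}
  B4:   IN={a, d, e, f}   OUT={a, d, e, f}
  B5:   IN={a, d, e, f}   OUT={b, d, e, f}
  B6:   IN={b, d, e, f}   OUT={a, b, d, e, f}
  B7:   IN={b, f}   OUT={b, c}
  B8:   IN={b, c}   OUT={}

Merge at B3: OUT[B3] = IN[B0] ⊔ IN[B4] = {a, b, d, e, f}
Applying B3's transfer function to that OUT value gives IN[B3] (row B3 above).

Answer: {a, b, c, e, f}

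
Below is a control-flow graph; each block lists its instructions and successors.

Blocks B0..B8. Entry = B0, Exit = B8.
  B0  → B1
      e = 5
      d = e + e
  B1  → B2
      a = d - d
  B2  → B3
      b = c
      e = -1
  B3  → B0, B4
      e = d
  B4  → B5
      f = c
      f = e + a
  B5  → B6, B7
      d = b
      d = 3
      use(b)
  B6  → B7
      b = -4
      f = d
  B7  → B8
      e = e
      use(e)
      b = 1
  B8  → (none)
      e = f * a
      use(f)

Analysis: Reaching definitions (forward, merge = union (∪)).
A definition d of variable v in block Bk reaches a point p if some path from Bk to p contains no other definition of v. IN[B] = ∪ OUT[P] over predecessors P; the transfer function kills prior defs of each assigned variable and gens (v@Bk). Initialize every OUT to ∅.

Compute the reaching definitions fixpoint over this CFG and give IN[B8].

Converged values:
  B0:   IN={a@B1, b@B2, d@B0, e@B3}   OUT={a@B1, b@B2, d@B0, e@B0}
  B1:   IN={a@B1, b@B2, d@B0, e@B0}   OUT={a@B1, b@B2, d@B0, e@B0}
  B2:   IN={a@B1, b@B2, d@B0, e@B0}   OUT={a@B1, b@B2, d@B0, e@B2}
  B3:   IN={a@B1, b@B2, d@B0, e@B2}   OUT={a@B1, b@B2, d@B0, e@B3}
  B4:   IN={a@B1, b@B2, d@B0, e@B3}   OUT={a@B1, b@B2, d@B0, e@B3, f@B4}
  B5:   IN={a@B1, b@B2, d@B0, e@B3, f@B4}   OUT={a@B1, b@B2, d@B5, e@B3, f@B4}
  B6:   IN={a@B1, b@B2, d@B5, e@B3, f@B4}   OUT={a@B1, b@B6, d@B5, e@B3, f@B6}
  B7:   IN={a@B1, b@B2, b@B6, d@B5, e@B3, f@B4, f@B6}   OUT={a@B1, b@B7, d@B5, e@B7, f@B4, f@B6}
  B8:   IN={a@B1, b@B7, d@B5, e@B7, f@B4, f@B6}   OUT={a@B1, b@B7, d@B5, e@B8, f@B4, f@B6}

Merge at B8: IN[B8] = OUT[B7] = {a@B1, b@B7, d@B5, e@B7, f@B4, f@B6}

Answer: {a@B1, b@B7, d@B5, e@B7, f@B4, f@B6}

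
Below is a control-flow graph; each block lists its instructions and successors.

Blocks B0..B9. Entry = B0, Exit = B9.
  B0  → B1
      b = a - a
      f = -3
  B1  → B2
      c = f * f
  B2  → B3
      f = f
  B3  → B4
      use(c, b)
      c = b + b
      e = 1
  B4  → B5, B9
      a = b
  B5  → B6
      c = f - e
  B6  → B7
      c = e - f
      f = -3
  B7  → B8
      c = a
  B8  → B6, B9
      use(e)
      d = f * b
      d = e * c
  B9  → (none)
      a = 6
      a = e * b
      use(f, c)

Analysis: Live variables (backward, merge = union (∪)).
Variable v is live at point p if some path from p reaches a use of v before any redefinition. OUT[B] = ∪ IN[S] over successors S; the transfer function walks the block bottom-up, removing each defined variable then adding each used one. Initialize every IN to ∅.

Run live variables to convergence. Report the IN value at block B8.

Answer: {a, b, c, e, f}

Trace:
Converged values:
  B0: | IN={a} | OUT={b, f}
  B1: | IN={b, f} | OUT={b, c, f}
  B2: | IN={b, c, f} | OUT={b, c, f}
  B3: | IN={b, c, f} | OUT={b, c, e, f}
  B4: | IN={b, c, e, f} | OUT={a, b, c, e, f}
  B5: | IN={a, b, e, f} | OUT={a, b, e, f}
  B6: | IN={a, b, e, f} | OUT={a, b, e, f}
  B7: | IN={a, b, e, f} | OUT={a, b, c, e, f}
  B8: | IN={a, b, c, e, f} | OUT={a, b, c, e, f}
  B9: | IN={b, c, e, f} | OUT={}

Merge at B8: OUT[B8] = IN[B6] ⊔ IN[B9] = {a, b, c, e, f}
Applying B8's transfer function to that OUT value gives IN[B8] (row B8 above).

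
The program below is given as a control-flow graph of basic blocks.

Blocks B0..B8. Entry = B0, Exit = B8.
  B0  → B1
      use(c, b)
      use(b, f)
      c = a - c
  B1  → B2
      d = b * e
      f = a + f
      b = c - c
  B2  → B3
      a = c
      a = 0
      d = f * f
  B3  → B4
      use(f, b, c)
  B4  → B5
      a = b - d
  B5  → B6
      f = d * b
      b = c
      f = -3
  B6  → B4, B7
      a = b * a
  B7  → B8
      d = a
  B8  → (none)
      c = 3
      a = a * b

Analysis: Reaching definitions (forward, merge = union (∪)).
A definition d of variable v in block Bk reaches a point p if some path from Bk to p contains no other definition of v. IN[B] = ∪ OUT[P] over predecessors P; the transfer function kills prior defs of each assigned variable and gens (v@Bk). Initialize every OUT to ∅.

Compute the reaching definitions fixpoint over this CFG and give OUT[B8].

Answer: {a@B8, b@B5, c@B8, d@B7, f@B5}

Working:
Fixpoint table:
  B0:  IN={}  OUT={c@B0}
  B1:  IN={c@B0}  OUT={b@B1, c@B0, d@B1, f@B1}
  B2:  IN={b@B1, c@B0, d@B1, f@B1}  OUT={a@B2, b@B1, c@B0, d@B2, f@B1}
  B3:  IN={a@B2, b@B1, c@B0, d@B2, f@B1}  OUT={a@B2, b@B1, c@B0, d@B2, f@B1}
  B4:  IN={a@B2, a@B6, b@B1, b@B5, c@B0, d@B2, f@B1, f@B5}  OUT={a@B4, b@B1, b@B5, c@B0, d@B2, f@B1, f@B5}
  B5:  IN={a@B4, b@B1, b@B5, c@B0, d@B2, f@B1, f@B5}  OUT={a@B4, b@B5, c@B0, d@B2, f@B5}
  B6:  IN={a@B4, b@B5, c@B0, d@B2, f@B5}  OUT={a@B6, b@B5, c@B0, d@B2, f@B5}
  B7:  IN={a@B6, b@B5, c@B0, d@B2, f@B5}  OUT={a@B6, b@B5, c@B0, d@B7, f@B5}
  B8:  IN={a@B6, b@B5, c@B0, d@B7, f@B5}  OUT={a@B8, b@B5, c@B8, d@B7, f@B5}

Merge at B8: IN[B8] = OUT[B7] = {a@B6, b@B5, c@B0, d@B7, f@B5}
Applying B8's transfer function to that IN value gives OUT[B8] (row B8 above).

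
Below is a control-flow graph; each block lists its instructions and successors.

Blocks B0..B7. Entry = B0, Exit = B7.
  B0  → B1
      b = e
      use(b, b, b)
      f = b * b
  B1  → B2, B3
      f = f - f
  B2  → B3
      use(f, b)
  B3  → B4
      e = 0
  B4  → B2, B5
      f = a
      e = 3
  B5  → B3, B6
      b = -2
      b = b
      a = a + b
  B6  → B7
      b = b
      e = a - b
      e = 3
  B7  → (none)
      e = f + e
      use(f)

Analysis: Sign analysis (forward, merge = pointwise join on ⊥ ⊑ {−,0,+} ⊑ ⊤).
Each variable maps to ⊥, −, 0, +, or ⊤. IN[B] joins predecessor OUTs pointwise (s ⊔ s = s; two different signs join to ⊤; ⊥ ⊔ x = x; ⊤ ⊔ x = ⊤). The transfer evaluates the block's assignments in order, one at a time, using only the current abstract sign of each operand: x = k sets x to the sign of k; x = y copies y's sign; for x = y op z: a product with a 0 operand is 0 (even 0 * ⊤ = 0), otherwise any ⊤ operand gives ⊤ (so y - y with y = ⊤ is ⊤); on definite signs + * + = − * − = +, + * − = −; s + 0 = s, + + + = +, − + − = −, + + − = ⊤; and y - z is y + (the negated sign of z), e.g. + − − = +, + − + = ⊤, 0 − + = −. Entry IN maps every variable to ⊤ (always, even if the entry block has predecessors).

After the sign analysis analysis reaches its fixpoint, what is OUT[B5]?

Fixpoint table:
  B0:  IN=(all ⊤)  OUT=(all ⊤)
  B1:  IN=(all ⊤)  OUT=(all ⊤)
  B2:  IN=(all ⊤)  OUT=(all ⊤)
  B3:  IN=(all ⊤)  OUT={e:0; rest ⊤}
  B4:  IN={e:0; rest ⊤}  OUT={e:+; rest ⊤}
  B5:  IN={e:+; rest ⊤}  OUT={b:-, e:+; rest ⊤}
  B6:  IN={b:-, e:+; rest ⊤}  OUT={b:-, e:+; rest ⊤}
  B7:  IN={b:-, e:+; rest ⊤}  OUT={b:-; rest ⊤}

Merge at B5: IN[B5] = OUT[B4] = {a: ⊤, b: ⊤, c: ⊤, d: ⊤, e: +, f: ⊤}
Applying B5's transfer function to that IN value gives OUT[B5] (row B5 above).

Answer: {a: ⊤, b: -, c: ⊤, d: ⊤, e: +, f: ⊤}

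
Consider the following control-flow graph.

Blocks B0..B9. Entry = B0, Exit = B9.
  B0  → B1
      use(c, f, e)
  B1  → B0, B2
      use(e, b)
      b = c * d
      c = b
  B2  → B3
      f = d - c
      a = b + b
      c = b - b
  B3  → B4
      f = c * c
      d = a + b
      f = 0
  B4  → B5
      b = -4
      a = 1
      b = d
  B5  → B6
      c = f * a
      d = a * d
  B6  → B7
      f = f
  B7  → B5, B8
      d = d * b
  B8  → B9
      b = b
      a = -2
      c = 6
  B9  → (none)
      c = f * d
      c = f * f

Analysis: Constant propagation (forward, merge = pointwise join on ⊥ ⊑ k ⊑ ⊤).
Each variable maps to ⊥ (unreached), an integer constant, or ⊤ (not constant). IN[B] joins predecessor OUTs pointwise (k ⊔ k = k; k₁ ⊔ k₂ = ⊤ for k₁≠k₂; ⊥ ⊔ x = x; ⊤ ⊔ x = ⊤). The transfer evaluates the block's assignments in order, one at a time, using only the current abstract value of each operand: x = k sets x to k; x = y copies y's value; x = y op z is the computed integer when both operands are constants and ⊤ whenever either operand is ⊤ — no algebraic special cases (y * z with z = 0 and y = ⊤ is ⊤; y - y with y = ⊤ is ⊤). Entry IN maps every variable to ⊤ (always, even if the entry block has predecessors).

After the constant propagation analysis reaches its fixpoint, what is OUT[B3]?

Answer: {a: ⊤, b: ⊤, c: ⊤, d: ⊤, e: ⊤, f: 0}

Derivation:
Fixpoint table:
  B0:   IN=(all ⊤)   OUT=(all ⊤)
  B1:   IN=(all ⊤)   OUT=(all ⊤)
  B2:   IN=(all ⊤)   OUT=(all ⊤)
  B3:   IN=(all ⊤)   OUT={f:0; rest ⊤}
  B4:   IN={f:0; rest ⊤}   OUT={a:1, f:0; rest ⊤}
  B5:   IN={a:1, f:0; rest ⊤}   OUT={a:1, c:0, f:0; rest ⊤}
  B6:   IN={a:1, c:0, f:0; rest ⊤}   OUT={a:1, c:0, f:0; rest ⊤}
  B7:   IN={a:1, c:0, f:0; rest ⊤}   OUT={a:1, c:0, f:0; rest ⊤}
  B8:   IN={a:1, c:0, f:0; rest ⊤}   OUT={a:-2, c:6, f:0; rest ⊤}
  B9:   IN={a:-2, c:6, f:0; rest ⊤}   OUT={a:-2, c:0, f:0; rest ⊤}

Merge at B3: IN[B3] = OUT[B2] = {a: ⊤, b: ⊤, c: ⊤, d: ⊤, e: ⊤, f: ⊤}
Applying B3's transfer function to that IN value gives OUT[B3] (row B3 above).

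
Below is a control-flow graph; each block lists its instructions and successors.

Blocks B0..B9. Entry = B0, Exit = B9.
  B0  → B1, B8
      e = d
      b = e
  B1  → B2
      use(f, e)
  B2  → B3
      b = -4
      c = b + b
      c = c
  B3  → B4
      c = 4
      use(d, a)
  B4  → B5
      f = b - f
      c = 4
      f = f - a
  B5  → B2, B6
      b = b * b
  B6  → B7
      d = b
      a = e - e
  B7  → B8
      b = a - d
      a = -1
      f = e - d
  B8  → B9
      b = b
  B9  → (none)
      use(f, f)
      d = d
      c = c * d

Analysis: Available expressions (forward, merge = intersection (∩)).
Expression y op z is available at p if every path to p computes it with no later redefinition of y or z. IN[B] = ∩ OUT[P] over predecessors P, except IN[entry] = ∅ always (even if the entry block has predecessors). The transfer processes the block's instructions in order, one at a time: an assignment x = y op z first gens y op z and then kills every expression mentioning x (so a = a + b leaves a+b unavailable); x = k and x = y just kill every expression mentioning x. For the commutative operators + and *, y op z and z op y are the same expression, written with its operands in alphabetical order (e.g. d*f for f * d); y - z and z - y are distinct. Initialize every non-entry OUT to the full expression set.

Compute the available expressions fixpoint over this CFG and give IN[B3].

Answer: {b+b}

Trace:
Converged values:
  B0:   IN={}   OUT={}
  B1:   IN={}   OUT={}
  B2:   IN={}   OUT={b+b}
  B3:   IN={b+b}   OUT={b+b}
  B4:   IN={b+b}   OUT={b+b}
  B5:   IN={b+b}   OUT={}
  B6:   IN={}   OUT={e-e}
  B7:   IN={e-e}   OUT={e-d, e-e}
  B8:   IN={}   OUT={}
  B9:   IN={}   OUT={}

Merge at B3: IN[B3] = OUT[B2] = {b+b}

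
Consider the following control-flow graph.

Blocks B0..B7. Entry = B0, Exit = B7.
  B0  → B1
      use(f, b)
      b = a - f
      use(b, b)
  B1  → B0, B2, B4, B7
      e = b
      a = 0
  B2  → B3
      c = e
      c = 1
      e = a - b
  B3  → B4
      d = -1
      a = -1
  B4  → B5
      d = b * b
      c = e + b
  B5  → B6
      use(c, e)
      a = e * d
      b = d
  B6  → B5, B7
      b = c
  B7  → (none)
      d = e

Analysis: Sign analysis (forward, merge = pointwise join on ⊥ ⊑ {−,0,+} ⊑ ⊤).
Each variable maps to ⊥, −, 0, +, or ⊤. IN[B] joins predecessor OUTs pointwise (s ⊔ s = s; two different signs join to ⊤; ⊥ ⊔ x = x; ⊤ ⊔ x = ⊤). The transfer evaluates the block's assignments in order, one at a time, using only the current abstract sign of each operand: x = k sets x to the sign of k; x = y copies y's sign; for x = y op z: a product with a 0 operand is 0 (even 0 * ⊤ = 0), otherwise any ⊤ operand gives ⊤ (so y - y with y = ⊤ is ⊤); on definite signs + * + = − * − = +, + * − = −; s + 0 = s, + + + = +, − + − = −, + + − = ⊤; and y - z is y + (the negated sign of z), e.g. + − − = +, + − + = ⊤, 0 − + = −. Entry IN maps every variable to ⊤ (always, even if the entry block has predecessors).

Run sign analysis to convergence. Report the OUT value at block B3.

Converged values:
  B0:   IN=(all ⊤)   OUT=(all ⊤)
  B1:   IN=(all ⊤)   OUT={a:0; rest ⊤}
  B2:   IN={a:0; rest ⊤}   OUT={a:0, c:+; rest ⊤}
  B3:   IN={a:0, c:+; rest ⊤}   OUT={a:-, c:+, d:-; rest ⊤}
  B4:   IN=(all ⊤)   OUT=(all ⊤)
  B5:   IN=(all ⊤)   OUT=(all ⊤)
  B6:   IN=(all ⊤)   OUT=(all ⊤)
  B7:   IN=(all ⊤)   OUT=(all ⊤)

Merge at B3: IN[B3] = OUT[B2] = {a: 0, b: ⊤, c: +, d: ⊤, e: ⊤, f: ⊤}
Applying B3's transfer function to that IN value gives OUT[B3] (row B3 above).

Answer: {a: -, b: ⊤, c: +, d: -, e: ⊤, f: ⊤}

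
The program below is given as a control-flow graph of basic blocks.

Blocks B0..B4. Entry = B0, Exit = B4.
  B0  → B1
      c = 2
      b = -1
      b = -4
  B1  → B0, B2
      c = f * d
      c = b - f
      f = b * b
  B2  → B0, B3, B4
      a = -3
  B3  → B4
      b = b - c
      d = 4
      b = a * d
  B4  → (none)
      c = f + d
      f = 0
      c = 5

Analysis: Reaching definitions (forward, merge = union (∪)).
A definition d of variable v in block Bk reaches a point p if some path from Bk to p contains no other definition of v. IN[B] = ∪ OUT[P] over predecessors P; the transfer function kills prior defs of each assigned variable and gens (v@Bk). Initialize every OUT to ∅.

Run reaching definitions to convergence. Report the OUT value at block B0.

Converged values:
  B0: | IN={a@B2, b@B0, c@B1, f@B1} | OUT={a@B2, b@B0, c@B0, f@B1}
  B1: | IN={a@B2, b@B0, c@B0, f@B1} | OUT={a@B2, b@B0, c@B1, f@B1}
  B2: | IN={a@B2, b@B0, c@B1, f@B1} | OUT={a@B2, b@B0, c@B1, f@B1}
  B3: | IN={a@B2, b@B0, c@B1, f@B1} | OUT={a@B2, b@B3, c@B1, d@B3, f@B1}
  B4: | IN={a@B2, b@B0, b@B3, c@B1, d@B3, f@B1} | OUT={a@B2, b@B0, b@B3, c@B4, d@B3, f@B4}

Merge at B0 (entry node, so the boundary value {} is joined with the incoming edge(s)): IN[B0] = {} ⊔ OUT[B1] ⊔ OUT[B2] = {a@B2, b@B0, c@B1, f@B1}
Applying B0's transfer function to that IN value gives OUT[B0] (row B0 above).

Answer: {a@B2, b@B0, c@B0, f@B1}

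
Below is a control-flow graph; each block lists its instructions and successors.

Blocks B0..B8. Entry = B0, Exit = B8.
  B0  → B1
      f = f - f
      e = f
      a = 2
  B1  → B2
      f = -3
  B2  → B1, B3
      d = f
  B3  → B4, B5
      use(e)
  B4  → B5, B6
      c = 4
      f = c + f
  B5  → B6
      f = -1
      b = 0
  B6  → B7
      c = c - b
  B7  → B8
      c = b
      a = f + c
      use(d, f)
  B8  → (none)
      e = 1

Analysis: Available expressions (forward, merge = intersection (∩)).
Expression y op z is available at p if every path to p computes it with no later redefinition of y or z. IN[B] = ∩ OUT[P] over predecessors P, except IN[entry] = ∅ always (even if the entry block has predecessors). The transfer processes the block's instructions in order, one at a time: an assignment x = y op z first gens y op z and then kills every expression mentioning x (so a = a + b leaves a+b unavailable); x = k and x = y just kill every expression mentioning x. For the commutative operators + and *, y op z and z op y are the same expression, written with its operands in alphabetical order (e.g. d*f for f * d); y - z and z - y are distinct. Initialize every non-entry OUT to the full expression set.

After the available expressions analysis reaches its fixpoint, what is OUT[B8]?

Converged values:
  B0:   IN={}   OUT={}
  B1:   IN={}   OUT={}
  B2:   IN={}   OUT={}
  B3:   IN={}   OUT={}
  B4:   IN={}   OUT={}
  B5:   IN={}   OUT={}
  B6:   IN={}   OUT={}
  B7:   IN={}   OUT={c+f}
  B8:   IN={c+f}   OUT={c+f}

Merge at B8: IN[B8] = OUT[B7] = {c+f}
Applying B8's transfer function to that IN value gives OUT[B8] (row B8 above).

Answer: {c+f}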